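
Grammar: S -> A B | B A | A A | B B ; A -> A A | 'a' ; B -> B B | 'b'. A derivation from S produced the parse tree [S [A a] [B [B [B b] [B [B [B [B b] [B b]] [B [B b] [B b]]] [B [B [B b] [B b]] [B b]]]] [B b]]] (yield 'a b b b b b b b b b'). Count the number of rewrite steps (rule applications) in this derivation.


Every bracketed nonterminal node [X ...] in the tree is produced by exactly one rule application.
Reading the tree off as a leftmost derivation:
  Step 1: S  =>  A B   (applied S -> A B)
  Step 2: A B  =>  a B   (applied A -> a)
  Step 3: a B  =>  a B B   (applied B -> B B)
  Step 4: a B B  =>  a B B B   (applied B -> B B)
  Step 5: a B B B  =>  a b B B   (applied B -> b)
  Step 6: a b B B  =>  a b B B B   (applied B -> B B)
  Step 7: a b B B B  =>  a b B B B B   (applied B -> B B)
  Step 8: a b B B B B  =>  a b B B B B B   (applied B -> B B)
  Step 9: a b B B B B B  =>  a b b B B B B   (applied B -> b)
  Step 10: a b b B B B B  =>  a b b b B B B   (applied B -> b)
  Step 11: a b b b B B B  =>  a b b b B B B B   (applied B -> B B)
  Step 12: a b b b B B B B  =>  a b b b b B B B   (applied B -> b)
  Step 13: a b b b b B B B  =>  a b b b b b B B   (applied B -> b)
  Step 14: a b b b b b B B  =>  a b b b b b B B B   (applied B -> B B)
  Step 15: a b b b b b B B B  =>  a b b b b b B B B B   (applied B -> B B)
  Step 16: a b b b b b B B B B  =>  a b b b b b b B B B   (applied B -> b)
  Step 17: a b b b b b b B B B  =>  a b b b b b b b B B   (applied B -> b)
  Step 18: a b b b b b b b B B  =>  a b b b b b b b b B   (applied B -> b)
  Step 19: a b b b b b b b b B  =>  a b b b b b b b b b   (applied B -> b)
Final yield: a b b b b b b b b b
Total rewrite steps: 19

19


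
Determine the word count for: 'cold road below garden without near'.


Counting words by splitting on spaces:
  Word 1: 'cold'
  Word 2: 'road'
  Word 3: 'below'
  Word 4: 'garden'
  Word 5: 'without'
  Word 6: 'near'
Total words: 6

6


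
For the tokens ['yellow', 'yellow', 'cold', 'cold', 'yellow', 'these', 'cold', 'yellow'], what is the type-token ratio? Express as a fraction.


Tokens: 8
Unique types: ('cold', 'these', 'yellow') = 3
TTR = 3/8
Already in lowest terms.

3/8


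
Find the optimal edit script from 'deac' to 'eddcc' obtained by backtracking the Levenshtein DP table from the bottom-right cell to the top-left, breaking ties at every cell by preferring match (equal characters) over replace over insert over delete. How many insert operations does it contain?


Edit distance = 3. Backtracking from cell (4, 5) with preference match > replace > insert > delete,
then listing the resulting alignment 'deac' -> 'eddcc' left to right:
  Step 1: insert 'e' [insertion #1]
  Step 2: keep 'd'
  Step 3: replace e->d
  Step 4: replace a->c
  Step 5: keep 'c'
Total insertions: 1

1


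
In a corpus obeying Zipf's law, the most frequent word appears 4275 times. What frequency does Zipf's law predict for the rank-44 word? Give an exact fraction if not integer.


Zipf's law: freq(rank) = f1 / rank
f1 = 4275, rank = 44
freq = 4275 / 44
GCD(4275, 44) = 1
Simplified: 4275/44

4275/44


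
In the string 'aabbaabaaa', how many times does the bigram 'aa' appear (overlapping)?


Scanning 'aabbaabaaa' for bigram 'aa':
  Position 0: 'aa' -> MATCH
  Position 1: 'ab' -> no
  Position 2: 'bb' -> no
  Position 3: 'ba' -> no
  Position 4: 'aa' -> MATCH
  Position 5: 'ab' -> no
  Position 6: 'ba' -> no
  Position 7: 'aa' -> MATCH
  Position 8: 'aa' -> MATCH
Total matches: 4

4


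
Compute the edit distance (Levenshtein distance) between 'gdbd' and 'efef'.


Building DP table for s1='gdbd' (len 4) and s2='efef' (len 4):
       e  f  e  f
    0  1  2  3  4
  g 1  1  2  3  4
  d 2  2  2  3  4
  b 3  3  3  3  4
  d 4  4  4  4  4
Edit distance = dp[4][4] = 4

4


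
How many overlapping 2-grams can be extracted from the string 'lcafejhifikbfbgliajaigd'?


String 'lcafejhifikbfbgliajaigd' has length L = 23.
Number of overlapping n-grams = L - n + 1
Substituting: 23 - 2 + 1 = 22

22


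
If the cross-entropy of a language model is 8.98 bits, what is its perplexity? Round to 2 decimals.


Perplexity formula: PP = 2^H
H = 8.98
PP = 2^8.98
Decompose: 2^8.98 = 2^8 * 2^0.98
2^8 = 256, 2^0.98 ~ 1.9724654
PP ~ 256 * 1.9724654 = 504.9511424
Rounded to 2 decimals: 504.95

504.95


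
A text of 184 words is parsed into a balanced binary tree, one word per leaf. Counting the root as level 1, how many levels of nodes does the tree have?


In a balanced binary tree with n leaves the deepest leaf is ceil(log2(n)) edges below the root,
so counting node levels inclusive of root and leaves gives ceil(log2(n)) + 1 levels.
log2(184) = 7.5236
ceil(7.5236) = 8
levels = 8 + 1 = 9

9


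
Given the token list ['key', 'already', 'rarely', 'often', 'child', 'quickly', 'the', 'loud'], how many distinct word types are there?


Listing all tokens and tracking unique types:
  Token 1: 'key' -> NEW (unique so far: 1)
  Token 2: 'already' -> NEW (unique so far: 2)
  Token 3: 'rarely' -> NEW (unique so far: 3)
  Token 4: 'often' -> NEW (unique so far: 4)
  Token 5: 'child' -> NEW (unique so far: 5)
  Token 6: 'quickly' -> NEW (unique so far: 6)
  Token 7: 'the' -> NEW (unique so far: 7)
  Token 8: 'loud' -> NEW (unique so far: 8)
Unique types: ('already', 'child', 'key', 'loud', 'often', 'quickly', 'rarely', 'the')
Vocabulary size: 8

8


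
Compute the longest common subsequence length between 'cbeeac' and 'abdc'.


DP table for LCS of 'cbeeac' and 'abdc':
       a  b  d  c
    0  0  0  0  0
  c 0  0  0  0  1
  b 0  0  1  1  1
  e 0  0  1  1  1
  e 0  0  1  1  1
  a 0  1  1  1  1
  c 0  1  1  1  2
LCS: 'bc'
LCS length = 2

2


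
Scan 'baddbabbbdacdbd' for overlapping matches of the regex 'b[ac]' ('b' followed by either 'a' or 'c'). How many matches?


Pattern: b[ac] means 'b' followed by either 'a' or 'c'.
Scanning 'baddbabbbdacdbd' position-by-position:
  Pos 0: window 'ba' -> MATCH
  Pos 1: window 'ad' -> no
  Pos 2: window 'dd' -> no
  Pos 3: window 'db' -> no
  Pos 4: window 'ba' -> MATCH
  Pos 5: window 'ab' -> no
  Pos 6: window 'bb' -> no
  Pos 7: window 'bb' -> no
  Pos 8: window 'bd' -> no
  Pos 9: window 'da' -> no
  Pos 10: window 'ac' -> no
  Pos 11: window 'cd' -> no
  Pos 12: window 'db' -> no
  Pos 13: window 'bd' -> no
  Pos 14: window 'd' -> no
Total matches: 2

2


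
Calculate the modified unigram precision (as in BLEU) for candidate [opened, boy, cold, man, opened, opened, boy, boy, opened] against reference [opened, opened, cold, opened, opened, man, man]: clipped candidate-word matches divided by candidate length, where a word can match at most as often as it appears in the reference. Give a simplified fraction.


Reference word counts: {'cold': 1, 'man': 2, 'opened': 4}
Checking each candidate word (with clipping):
  'opened' -> in reference (ref count 4, used 1/4) -> match (matches: 1)
  'boy' -> not in reference -> no match (matches: 1)
  'cold' -> in reference (ref count 1, used 1/1) -> match (matches: 2)
  'man' -> in reference (ref count 2, used 1/2) -> match (matches: 3)
  'opened' -> in reference (ref count 4, used 2/4) -> match (matches: 4)
  'opened' -> in reference (ref count 4, used 3/4) -> match (matches: 5)
  'boy' -> not in reference -> no match (matches: 5)
  'boy' -> not in reference -> no match (matches: 5)
  'opened' -> in reference (ref count 4, used 4/4) -> match (matches: 6)
Clipped matches: 6, Candidate length: 9
Precision = 6/9 = 2/3

2/3


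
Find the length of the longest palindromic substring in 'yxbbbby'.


Scanning 'yxbbbby' for palindromic substrings.
Substring at positions 2-5: 'bbbb'.
Check: reverse('bbbb') = 'bbbb' -> palindrome confirmed.
Neighbouring characters ('x' / 'y') break symmetry, so it cannot extend further.
No longer palindromic substring exists; longest length = 4

4


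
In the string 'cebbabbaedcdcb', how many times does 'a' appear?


Scanning 'cebbabbaedcdcb' for 'a':
  Position 4: 'a' -> MATCH (count: 1)
  Position 7: 'a' -> MATCH (count: 2)
Total occurrences of 'a': 2

2


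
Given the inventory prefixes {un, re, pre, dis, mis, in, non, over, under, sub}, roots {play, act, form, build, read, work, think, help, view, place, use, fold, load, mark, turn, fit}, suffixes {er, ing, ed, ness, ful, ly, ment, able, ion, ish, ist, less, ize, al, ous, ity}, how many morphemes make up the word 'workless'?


Segmenting 'workless' against the inventory:
  'work' -> root (morpheme 1)
  'less' -> suffix (morpheme 2)
Total morphemes: 2

2


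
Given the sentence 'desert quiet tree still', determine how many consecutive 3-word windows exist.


Word trigrams from [4] words:
  Trigram 1: (desert quiet tree)
  Trigram 2: (quiet tree still)
Total word trigrams: 4 - 2 = 2

2


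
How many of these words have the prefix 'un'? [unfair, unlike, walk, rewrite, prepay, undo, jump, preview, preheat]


Checking each word for prefix 'un':
  'unfair' -> YES, starts with 'un' (count: 1)
  'unlike' -> YES, starts with 'un' (count: 2)
  'walk' -> no (count: 2)
  'rewrite' -> no (count: 2)
  'prepay' -> no (count: 2)
  'undo' -> YES, starts with 'un' (count: 3)
  'jump' -> no (count: 3)
  'preview' -> no (count: 3)
  'preheat' -> no (count: 3)
Total with prefix 'un': 3

3


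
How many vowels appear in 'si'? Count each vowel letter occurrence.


Scanning each character of 'si':
  Position 1: 's' -> consonant (running count: 0)
  Position 2: 'i' -> vowel (running count: 1)
Total vowels: 1

1


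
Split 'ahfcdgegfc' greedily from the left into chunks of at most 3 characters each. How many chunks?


'ahfcdgegfc' has 10 characters.
Chunking with max size 3:
  Chunk 1: 'ahf' (positions 0-2)
  Chunk 2: 'cdg' (positions 3-5)
  Chunk 3: 'egf' (positions 6-8)
  Chunk 4: 'c' (positions 9-9)
Total chunks: ceil(10 / 3) = 4

4


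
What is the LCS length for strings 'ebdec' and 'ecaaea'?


DP table for LCS of 'ebdec' and 'ecaaea':
       e  c  a  a  e  a
    0  0  0  0  0  0  0
  e 0  1  1  1  1  1  1
  b 0  1  1  1  1  1  1
  d 0  1  1  1  1  1  1
  e 0  1  1  1  1  2  2
  c 0  1  2  2  2  2  2
LCS: 'ee'
LCS length = 2

2


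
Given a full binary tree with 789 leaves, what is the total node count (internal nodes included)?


Leaf nodes (terminals): 789
Internal nodes = n - 1 = 789 - 1 = 788
Total = leaves + internal = 789 + 788 = 1577

1577


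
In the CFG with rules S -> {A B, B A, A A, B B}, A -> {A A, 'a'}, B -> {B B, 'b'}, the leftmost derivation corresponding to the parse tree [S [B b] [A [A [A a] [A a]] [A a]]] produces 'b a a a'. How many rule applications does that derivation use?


Every bracketed nonterminal node [X ...] in the tree is produced by exactly one rule application.
Reading the tree off as a leftmost derivation:
  Step 1: S  =>  B A   (applied S -> B A)
  Step 2: B A  =>  b A   (applied B -> b)
  Step 3: b A  =>  b A A   (applied A -> A A)
  Step 4: b A A  =>  b A A A   (applied A -> A A)
  Step 5: b A A A  =>  b a A A   (applied A -> a)
  Step 6: b a A A  =>  b a a A   (applied A -> a)
  Step 7: b a a A  =>  b a a a   (applied A -> a)
Final yield: b a a a
Total rewrite steps: 7

7


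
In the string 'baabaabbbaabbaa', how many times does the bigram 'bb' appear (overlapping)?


Scanning 'baabaabbbaabbaa' for bigram 'bb':
  Position 0: 'ba' -> no
  Position 1: 'aa' -> no
  Position 2: 'ab' -> no
  Position 3: 'ba' -> no
  Position 4: 'aa' -> no
  Position 5: 'ab' -> no
  Position 6: 'bb' -> MATCH
  Position 7: 'bb' -> MATCH
  Position 8: 'ba' -> no
  Position 9: 'aa' -> no
  Position 10: 'ab' -> no
  Position 11: 'bb' -> MATCH
  Position 12: 'ba' -> no
  Position 13: 'aa' -> no
Total matches: 3

3


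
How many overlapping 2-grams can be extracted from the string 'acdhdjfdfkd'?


String 'acdhdjfdfkd' has length L = 11.
Number of overlapping n-grams = L - n + 1
Substituting: 11 - 2 + 1 = 10

10


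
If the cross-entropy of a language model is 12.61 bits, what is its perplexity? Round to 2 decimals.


Perplexity formula: PP = 2^H
H = 12.61
PP = 2^12.61
Decompose: 2^12.61 = 2^12 * 2^0.61
2^12 = 4096, 2^0.61 ~ 1.5262592
PP ~ 4096 * 1.5262592 = 6251.5576832
Rounded to 2 decimals: 6251.56

6251.56


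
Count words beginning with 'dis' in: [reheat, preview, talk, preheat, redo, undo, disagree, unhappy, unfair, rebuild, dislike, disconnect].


Checking each word for prefix 'dis':
  'reheat' -> no (count: 0)
  'preview' -> no (count: 0)
  'talk' -> no (count: 0)
  'preheat' -> no (count: 0)
  'redo' -> no (count: 0)
  'undo' -> no (count: 0)
  'disagree' -> YES, starts with 'dis' (count: 1)
  'unhappy' -> no (count: 1)
  'unfair' -> no (count: 1)
  'rebuild' -> no (count: 1)
  'dislike' -> YES, starts with 'dis' (count: 2)
  'disconnect' -> YES, starts with 'dis' (count: 3)
Total with prefix 'dis': 3

3


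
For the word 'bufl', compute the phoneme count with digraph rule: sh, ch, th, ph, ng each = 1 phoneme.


Parsing 'bufl' greedily, digraphs first:
  'b' -> consonant phoneme (phonemes so far: 1)
  'u' -> vowel phoneme (phonemes so far: 2)
  'f' -> consonant phoneme (phonemes so far: 3)
  'l' -> consonant phoneme (phonemes so far: 4)
Total phonemes: 4

4


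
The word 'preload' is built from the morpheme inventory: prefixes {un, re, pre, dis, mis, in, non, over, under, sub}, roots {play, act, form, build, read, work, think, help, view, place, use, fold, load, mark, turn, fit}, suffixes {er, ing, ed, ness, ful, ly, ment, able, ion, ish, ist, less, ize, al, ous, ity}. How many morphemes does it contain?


Segmenting 'preload' against the inventory:
  'pre' -> prefix (morpheme 1)
  'load' -> root (morpheme 2)
Total morphemes: 2

2


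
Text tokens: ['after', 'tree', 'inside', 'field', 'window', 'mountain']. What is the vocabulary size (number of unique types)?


Listing all tokens and tracking unique types:
  Token 1: 'after' -> NEW (unique so far: 1)
  Token 2: 'tree' -> NEW (unique so far: 2)
  Token 3: 'inside' -> NEW (unique so far: 3)
  Token 4: 'field' -> NEW (unique so far: 4)
  Token 5: 'window' -> NEW (unique so far: 5)
  Token 6: 'mountain' -> NEW (unique so far: 6)
Unique types: ('after', 'field', 'inside', 'mountain', 'tree', 'window')
Vocabulary size: 6

6


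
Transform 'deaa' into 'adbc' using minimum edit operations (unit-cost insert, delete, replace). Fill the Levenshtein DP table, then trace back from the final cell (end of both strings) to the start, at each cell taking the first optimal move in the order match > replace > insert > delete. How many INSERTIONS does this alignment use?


Edit distance = 4. Backtracking from cell (4, 4) with preference match > replace > insert > delete,
then listing the resulting alignment 'deaa' -> 'adbc' left to right:
  Step 1: replace d->a
  Step 2: replace e->d
  Step 3: replace a->b
  Step 4: replace a->c
Total insertions: 0

0


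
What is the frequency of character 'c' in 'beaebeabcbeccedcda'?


Scanning 'beaebeabcbeccedcda' for 'c':
  Position 8: 'c' -> MATCH (count: 1)
  Position 11: 'c' -> MATCH (count: 2)
  Position 12: 'c' -> MATCH (count: 3)
  Position 15: 'c' -> MATCH (count: 4)
Total occurrences of 'c': 4

4


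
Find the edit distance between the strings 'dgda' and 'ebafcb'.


Building DP table for s1='dgda' (len 4) and s2='ebafcb' (len 6):
       e  b  a  f  c  b
    0  1  2  3  4  5  6
  d 1  1  2  3  4  5  6
  g 2  2  2  3  4  5  6
  d 3  3  3  3  4  5  6
  a 4  4  4  3  4  5  6
Edit distance = dp[4][6] = 6

6


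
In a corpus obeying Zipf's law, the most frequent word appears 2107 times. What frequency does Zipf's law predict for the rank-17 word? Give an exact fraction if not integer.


Zipf's law: freq(rank) = f1 / rank
f1 = 2107, rank = 17
freq = 2107 / 17
GCD(2107, 17) = 1
Simplified: 2107/17

2107/17


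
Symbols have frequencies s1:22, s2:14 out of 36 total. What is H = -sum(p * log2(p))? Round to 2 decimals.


Computing entropy H = -sum(p_i * log2(p_i)):
  s1: p = 22/36 = 0.6111, -p*log2(p) = 0.4342
  s2: p = 14/36 = 0.3889, -p*log2(p) = 0.5299
H = sum of terms = 0.9641
Rounded to 2 decimals: 0.96

0.96


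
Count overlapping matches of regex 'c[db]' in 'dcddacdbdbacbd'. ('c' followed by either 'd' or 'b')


Pattern: c[db] means 'c' followed by either 'd' or 'b'.
Scanning 'dcddacdbdbacbd' position-by-position:
  Pos 0: window 'dc' -> no
  Pos 1: window 'cd' -> MATCH
  Pos 2: window 'dd' -> no
  Pos 3: window 'da' -> no
  Pos 4: window 'ac' -> no
  Pos 5: window 'cd' -> MATCH
  Pos 6: window 'db' -> no
  Pos 7: window 'bd' -> no
  Pos 8: window 'db' -> no
  Pos 9: window 'ba' -> no
  Pos 10: window 'ac' -> no
  Pos 11: window 'cb' -> MATCH
  Pos 12: window 'bd' -> no
  Pos 13: window 'd' -> no
Total matches: 3

3


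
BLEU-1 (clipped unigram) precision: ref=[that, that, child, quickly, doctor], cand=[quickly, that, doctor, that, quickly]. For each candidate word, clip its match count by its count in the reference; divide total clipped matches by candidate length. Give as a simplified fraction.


Reference word counts: {'child': 1, 'doctor': 1, 'quickly': 1, 'that': 2}
Checking each candidate word (with clipping):
  'quickly' -> in reference (ref count 1, used 1/1) -> match (matches: 1)
  'that' -> in reference (ref count 2, used 1/2) -> match (matches: 2)
  'doctor' -> in reference (ref count 1, used 1/1) -> match (matches: 3)
  'that' -> in reference (ref count 2, used 2/2) -> match (matches: 4)
  'quickly' -> ref count 1 already used up (1/1) -> clipped, no match (matches: 4)
Clipped matches: 4, Candidate length: 5
Precision = 4/5

4/5


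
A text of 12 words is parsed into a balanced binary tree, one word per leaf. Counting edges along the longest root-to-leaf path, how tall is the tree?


In a balanced binary tree with n leaves the deepest leaf is ceil(log2(n)) edges below the root.
log2(12) = 3.5850
ceil(3.5850) = 4
height (edges) = 4

4


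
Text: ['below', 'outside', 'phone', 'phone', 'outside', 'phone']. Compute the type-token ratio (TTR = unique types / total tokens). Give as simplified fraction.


Tokens: 6
Unique types: ('below', 'outside', 'phone') = 3
TTR = 3/6
Simplify: divide both by 3 -> 1/2
TTR = 1/2

1/2


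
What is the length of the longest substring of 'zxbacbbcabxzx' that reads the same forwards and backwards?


Scanning 'zxbacbbcabxzx' for palindromic substrings.
Substring at positions 0-11: 'zxbacbbcabxz'.
Check: reverse('zxbacbbcabxz') = 'zxbacbbcabxz' -> palindrome confirmed.
Neighbouring characters ('-' / 'x') break symmetry, so it cannot extend further.
No longer palindromic substring exists; longest length = 12

12


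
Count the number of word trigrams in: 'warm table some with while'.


Word trigrams from [5] words:
  Trigram 1: (warm table some)
  Trigram 2: (table some with)
  Trigram 3: (some with while)
Total word trigrams: 5 - 2 = 3

3


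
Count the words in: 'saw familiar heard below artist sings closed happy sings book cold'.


Counting words by splitting on spaces:
  Word 1: 'saw'
  Word 2: 'familiar'
  Word 3: 'heard'
  Word 4: 'below'
  Word 5: 'artist'
  Word 6: 'sings'
  Word 7: 'closed'
  Word 8: 'happy'
  Word 9: 'sings'
  Word 10: 'book'
  Word 11: 'cold'
Total words: 11

11


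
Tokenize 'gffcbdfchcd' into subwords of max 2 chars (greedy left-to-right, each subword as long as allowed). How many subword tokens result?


'gffcbdfchcd' has 11 characters.
Chunking with max size 2:
  Chunk 1: 'gf' (positions 0-1)
  Chunk 2: 'fc' (positions 2-3)
  Chunk 3: 'bd' (positions 4-5)
  Chunk 4: 'fc' (positions 6-7)
  Chunk 5: 'hc' (positions 8-9)
  Chunk 6: 'd' (positions 10-10)
Total chunks: ceil(11 / 2) = 6

6


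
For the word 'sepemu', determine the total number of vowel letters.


Scanning each character of 'sepemu':
  Position 1: 's' -> consonant (running count: 0)
  Position 2: 'e' -> vowel (running count: 1)
  Position 3: 'p' -> consonant (running count: 1)
  Position 4: 'e' -> vowel (running count: 2)
  Position 5: 'm' -> consonant (running count: 2)
  Position 6: 'u' -> vowel (running count: 3)
Total vowels: 3

3


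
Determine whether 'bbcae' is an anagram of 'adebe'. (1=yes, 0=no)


Sort characters of 'bbcae': 'abbce'
Sort characters of 'adebe': 'abdee'
Sorted forms differ -> they are NOT anagrams
Result: 0

0


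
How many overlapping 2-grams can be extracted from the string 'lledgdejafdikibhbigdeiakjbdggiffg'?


String 'lledgdejafdikibhbigdeiakjbdggiffg' has length L = 33.
Number of overlapping n-grams = L - n + 1
Substituting: 33 - 2 + 1 = 32

32


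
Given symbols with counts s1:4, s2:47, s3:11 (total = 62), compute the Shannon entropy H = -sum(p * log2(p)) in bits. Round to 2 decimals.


Computing entropy H = -sum(p_i * log2(p_i)):
  s1: p = 4/62 = 0.0645, -p*log2(p) = 0.2551
  s2: p = 47/62 = 0.7581, -p*log2(p) = 0.3029
  s3: p = 11/62 = 0.1774, -p*log2(p) = 0.4426
H = sum of terms = 1.0006
Rounded to 2 decimals: 1.00

1.00


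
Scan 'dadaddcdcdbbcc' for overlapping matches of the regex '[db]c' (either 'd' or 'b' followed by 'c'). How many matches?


Pattern: [db]c means either 'd' or 'b' followed by 'c'.
Scanning 'dadaddcdcdbbcc' position-by-position:
  Pos 0: window 'da' -> no
  Pos 1: window 'ad' -> no
  Pos 2: window 'da' -> no
  Pos 3: window 'ad' -> no
  Pos 4: window 'dd' -> no
  Pos 5: window 'dc' -> MATCH
  Pos 6: window 'cd' -> no
  Pos 7: window 'dc' -> MATCH
  Pos 8: window 'cd' -> no
  Pos 9: window 'db' -> no
  Pos 10: window 'bb' -> no
  Pos 11: window 'bc' -> MATCH
  Pos 12: window 'cc' -> no
  Pos 13: window 'c' -> no
Total matches: 3

3


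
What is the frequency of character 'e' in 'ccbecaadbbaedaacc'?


Scanning 'ccbecaadbbaedaacc' for 'e':
  Position 3: 'e' -> MATCH (count: 1)
  Position 11: 'e' -> MATCH (count: 2)
Total occurrences of 'e': 2

2


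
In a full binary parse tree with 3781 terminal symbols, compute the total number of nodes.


Leaf nodes (terminals): 3781
Internal nodes = n - 1 = 3781 - 1 = 3780
Total = leaves + internal = 3781 + 3780 = 7561

7561


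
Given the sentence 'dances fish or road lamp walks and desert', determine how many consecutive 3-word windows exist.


Word trigrams from [8] words:
  Trigram 1: (dances fish or)
  Trigram 2: (fish or road)
  Trigram 3: (or road lamp)
  Trigram 4: (road lamp walks)
  Trigram 5: (lamp walks and)
  Trigram 6: (walks and desert)
Total word trigrams: 8 - 2 = 6

6


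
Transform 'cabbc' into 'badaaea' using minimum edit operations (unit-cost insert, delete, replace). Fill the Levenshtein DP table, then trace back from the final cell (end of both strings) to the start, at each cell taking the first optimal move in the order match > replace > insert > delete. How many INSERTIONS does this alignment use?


Edit distance = 6. Backtracking from cell (5, 7) with preference match > replace > insert > delete,
then listing the resulting alignment 'cabbc' -> 'badaaea' left to right:
  Step 1: insert 'b' [insertion #1]
  Step 2: insert 'a' [insertion #2]
  Step 3: replace c->d
  Step 4: keep 'a'
  Step 5: replace b->a
  Step 6: replace b->e
  Step 7: replace c->a
Total insertions: 2

2


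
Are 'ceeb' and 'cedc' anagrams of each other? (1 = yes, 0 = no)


Sort characters of 'ceeb': 'bcee'
Sort characters of 'cedc': 'ccde'
Sorted forms differ -> they are NOT anagrams
Result: 0

0


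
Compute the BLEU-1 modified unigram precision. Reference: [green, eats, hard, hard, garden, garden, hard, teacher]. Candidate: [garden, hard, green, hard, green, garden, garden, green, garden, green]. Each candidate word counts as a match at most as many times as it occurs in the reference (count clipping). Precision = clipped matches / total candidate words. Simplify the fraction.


Reference word counts: {'eats': 1, 'garden': 2, 'green': 1, 'hard': 3, 'teacher': 1}
Checking each candidate word (with clipping):
  'garden' -> in reference (ref count 2, used 1/2) -> match (matches: 1)
  'hard' -> in reference (ref count 3, used 1/3) -> match (matches: 2)
  'green' -> in reference (ref count 1, used 1/1) -> match (matches: 3)
  'hard' -> in reference (ref count 3, used 2/3) -> match (matches: 4)
  'green' -> ref count 1 already used up (1/1) -> clipped, no match (matches: 4)
  'garden' -> in reference (ref count 2, used 2/2) -> match (matches: 5)
  'garden' -> ref count 2 already used up (2/2) -> clipped, no match (matches: 5)
  'green' -> ref count 1 already used up (1/1) -> clipped, no match (matches: 5)
  'garden' -> ref count 2 already used up (2/2) -> clipped, no match (matches: 5)
  'green' -> ref count 1 already used up (1/1) -> clipped, no match (matches: 5)
Clipped matches: 5, Candidate length: 10
Precision = 5/10 = 1/2

1/2


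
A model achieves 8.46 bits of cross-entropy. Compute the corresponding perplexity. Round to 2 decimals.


Perplexity formula: PP = 2^H
H = 8.46
PP = 2^8.46
Decompose: 2^8.46 = 2^8 * 2^0.46
2^8 = 256, 2^0.46 ~ 1.3755418
PP ~ 256 * 1.3755418 = 352.1387008
Rounded to 2 decimals: 352.14

352.14


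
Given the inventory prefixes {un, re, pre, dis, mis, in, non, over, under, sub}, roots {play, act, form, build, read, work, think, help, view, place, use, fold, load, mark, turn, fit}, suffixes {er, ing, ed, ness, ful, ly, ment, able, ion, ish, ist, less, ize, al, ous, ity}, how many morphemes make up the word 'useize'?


Segmenting 'useize' against the inventory:
  'use' -> root (morpheme 1)
  'ize' -> suffix (morpheme 2)
Total morphemes: 2

2


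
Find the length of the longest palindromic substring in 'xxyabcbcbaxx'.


Scanning 'xxyabcbcbaxx' for palindromic substrings.
Substring at positions 3-9: 'abcbcba'.
Check: reverse('abcbcba') = 'abcbcba' -> palindrome confirmed.
Neighbouring characters ('y' / 'x') break symmetry, so it cannot extend further.
No longer palindromic substring exists; longest length = 7

7


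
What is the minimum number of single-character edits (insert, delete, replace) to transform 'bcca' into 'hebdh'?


Building DP table for s1='bcca' (len 4) and s2='hebdh' (len 5):
       h  e  b  d  h
    0  1  2  3  4  5
  b 1  1  2  2  3  4
  c 2  2  2  3  3  4
  c 3  3  3  3  4  4
  a 4  4  4  4  4  5
Edit distance = dp[4][5] = 5

5


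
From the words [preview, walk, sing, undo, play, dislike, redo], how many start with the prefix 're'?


Checking each word for prefix 're':
  'preview' -> no (count: 0)
  'walk' -> no (count: 0)
  'sing' -> no (count: 0)
  'undo' -> no (count: 0)
  'play' -> no (count: 0)
  'dislike' -> no (count: 0)
  'redo' -> YES, starts with 're' (count: 1)
Total with prefix 're': 1

1


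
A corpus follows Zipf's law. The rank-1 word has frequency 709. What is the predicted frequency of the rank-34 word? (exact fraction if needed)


Zipf's law: freq(rank) = f1 / rank
f1 = 709, rank = 34
freq = 709 / 34
GCD(709, 34) = 1
Simplified: 709/34

709/34


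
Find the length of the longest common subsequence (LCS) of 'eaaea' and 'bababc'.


DP table for LCS of 'eaaea' and 'bababc':
       b  a  b  a  b  c
    0  0  0  0  0  0  0
  e 0  0  0  0  0  0  0
  a 0  0  1  1  1  1  1
  a 0  0  1  1  2  2  2
  e 0  0  1  1  2  2  2
  a 0  0  1  1  2  2  2
LCS: 'aa'
LCS length = 2

2


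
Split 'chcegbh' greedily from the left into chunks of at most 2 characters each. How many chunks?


'chcegbh' has 7 characters.
Chunking with max size 2:
  Chunk 1: 'ch' (positions 0-1)
  Chunk 2: 'ce' (positions 2-3)
  Chunk 3: 'gb' (positions 4-5)
  Chunk 4: 'h' (positions 6-6)
Total chunks: ceil(7 / 2) = 4

4


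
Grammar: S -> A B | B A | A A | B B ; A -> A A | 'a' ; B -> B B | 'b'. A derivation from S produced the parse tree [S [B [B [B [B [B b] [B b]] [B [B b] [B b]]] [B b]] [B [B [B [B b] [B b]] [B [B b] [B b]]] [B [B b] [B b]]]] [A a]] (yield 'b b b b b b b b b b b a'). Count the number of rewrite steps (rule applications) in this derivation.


Every bracketed nonterminal node [X ...] in the tree is produced by exactly one rule application.
Reading the tree off as a leftmost derivation:
  Step 1: S  =>  B A   (applied S -> B A)
  Step 2: B A  =>  B B A   (applied B -> B B)
  Step 3: B B A  =>  B B B A   (applied B -> B B)
  Step 4: B B B A  =>  B B B B A   (applied B -> B B)
  Step 5: B B B B A  =>  B B B B B A   (applied B -> B B)
  Step 6: B B B B B A  =>  b B B B B A   (applied B -> b)
  Step 7: b B B B B A  =>  b b B B B A   (applied B -> b)
  Step 8: b b B B B A  =>  b b B B B B A   (applied B -> B B)
  Step 9: b b B B B B A  =>  b b b B B B A   (applied B -> b)
  Step 10: b b b B B B A  =>  b b b b B B A   (applied B -> b)
  Step 11: b b b b B B A  =>  b b b b b B A   (applied B -> b)
  Step 12: b b b b b B A  =>  b b b b b B B A   (applied B -> B B)
  Step 13: b b b b b B B A  =>  b b b b b B B B A   (applied B -> B B)
  Step 14: b b b b b B B B A  =>  b b b b b B B B B A   (applied B -> B B)
  Step 15: b b b b b B B B B A  =>  b b b b b b B B B A   (applied B -> b)
  Step 16: b b b b b b B B B A  =>  b b b b b b b B B A   (applied B -> b)
  Step 17: b b b b b b b B B A  =>  b b b b b b b B B B A   (applied B -> B B)
  Step 18: b b b b b b b B B B A  =>  b b b b b b b b B B A   (applied B -> b)
  Step 19: b b b b b b b b B B A  =>  b b b b b b b b b B A   (applied B -> b)
  Step 20: b b b b b b b b b B A  =>  b b b b b b b b b B B A   (applied B -> B B)
  Step 21: b b b b b b b b b B B A  =>  b b b b b b b b b b B A   (applied B -> b)
  Step 22: b b b b b b b b b b B A  =>  b b b b b b b b b b b A   (applied B -> b)
  Step 23: b b b b b b b b b b b A  =>  b b b b b b b b b b b a   (applied A -> a)
Final yield: b b b b b b b b b b b a
Total rewrite steps: 23

23


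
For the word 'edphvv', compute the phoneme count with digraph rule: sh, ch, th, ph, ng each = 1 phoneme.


Parsing 'edphvv' greedily, digraphs first:
  'e' -> vowel phoneme (phonemes so far: 1)
  'd' -> consonant phoneme (phonemes so far: 2)
  'ph' -> digraph (1 consonant phoneme) (phonemes so far: 3)
  'v' -> consonant phoneme (phonemes so far: 4)
  'v' -> consonant phoneme (phonemes so far: 5)
Total phonemes: 5

5


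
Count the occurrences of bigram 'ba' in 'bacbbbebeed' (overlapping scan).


Scanning 'bacbbbebeed' for bigram 'ba':
  Position 0: 'ba' -> MATCH
  Position 1: 'ac' -> no
  Position 2: 'cb' -> no
  Position 3: 'bb' -> no
  Position 4: 'bb' -> no
  Position 5: 'be' -> no
  Position 6: 'eb' -> no
  Position 7: 'be' -> no
  Position 8: 'ee' -> no
  Position 9: 'ed' -> no
Total matches: 1

1


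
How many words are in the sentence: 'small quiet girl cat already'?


Counting words by splitting on spaces:
  Word 1: 'small'
  Word 2: 'quiet'
  Word 3: 'girl'
  Word 4: 'cat'
  Word 5: 'already'
Total words: 5

5


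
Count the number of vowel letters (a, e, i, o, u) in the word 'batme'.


Scanning each character of 'batme':
  Position 1: 'b' -> consonant (running count: 0)
  Position 2: 'a' -> vowel (running count: 1)
  Position 3: 't' -> consonant (running count: 1)
  Position 4: 'm' -> consonant (running count: 1)
  Position 5: 'e' -> vowel (running count: 2)
Total vowels: 2

2


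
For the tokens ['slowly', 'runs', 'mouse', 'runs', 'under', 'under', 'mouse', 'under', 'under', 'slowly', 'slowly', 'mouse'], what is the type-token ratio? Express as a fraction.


Tokens: 12
Unique types: ('mouse', 'runs', 'slowly', 'under') = 4
TTR = 4/12
Simplify: divide both by 4 -> 1/3
TTR = 1/3

1/3


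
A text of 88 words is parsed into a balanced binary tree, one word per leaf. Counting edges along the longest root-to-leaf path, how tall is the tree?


In a balanced binary tree with n leaves the deepest leaf is ceil(log2(n)) edges below the root.
log2(88) = 6.4594
ceil(6.4594) = 7
height (edges) = 7

7


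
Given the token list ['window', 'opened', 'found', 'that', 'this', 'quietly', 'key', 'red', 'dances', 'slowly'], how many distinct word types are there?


Listing all tokens and tracking unique types:
  Token 1: 'window' -> NEW (unique so far: 1)
  Token 2: 'opened' -> NEW (unique so far: 2)
  Token 3: 'found' -> NEW (unique so far: 3)
  Token 4: 'that' -> NEW (unique so far: 4)
  Token 5: 'this' -> NEW (unique so far: 5)
  Token 6: 'quietly' -> NEW (unique so far: 6)
  Token 7: 'key' -> NEW (unique so far: 7)
  Token 8: 'red' -> NEW (unique so far: 8)
  Token 9: 'dances' -> NEW (unique so far: 9)
  Token 10: 'slowly' -> NEW (unique so far: 10)
Unique types: ('dances', 'found', 'key', 'opened', 'quietly', 'red', 'slowly', 'that', 'this', 'window')
Vocabulary size: 10

10


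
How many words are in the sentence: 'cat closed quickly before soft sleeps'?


Counting words by splitting on spaces:
  Word 1: 'cat'
  Word 2: 'closed'
  Word 3: 'quickly'
  Word 4: 'before'
  Word 5: 'soft'
  Word 6: 'sleeps'
Total words: 6

6


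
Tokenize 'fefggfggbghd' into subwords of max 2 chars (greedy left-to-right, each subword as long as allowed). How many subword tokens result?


'fefggfggbghd' has 12 characters.
Chunking with max size 2:
  Chunk 1: 'fe' (positions 0-1)
  Chunk 2: 'fg' (positions 2-3)
  Chunk 3: 'gf' (positions 4-5)
  Chunk 4: 'gg' (positions 6-7)
  Chunk 5: 'bg' (positions 8-9)
  Chunk 6: 'hd' (positions 10-11)
Total chunks: ceil(12 / 2) = 6

6


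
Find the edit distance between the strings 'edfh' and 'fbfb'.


Building DP table for s1='edfh' (len 4) and s2='fbfb' (len 4):
       f  b  f  b
    0  1  2  3  4
  e 1  1  2  3  4
  d 2  2  2  3  4
  f 3  2  3  2  3
  h 4  3  3  3  3
Edit distance = dp[4][4] = 3

3


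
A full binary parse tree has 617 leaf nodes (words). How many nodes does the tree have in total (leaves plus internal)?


Leaf nodes (terminals): 617
Internal nodes = n - 1 = 617 - 1 = 616
Total = leaves + internal = 617 + 616 = 1233

1233


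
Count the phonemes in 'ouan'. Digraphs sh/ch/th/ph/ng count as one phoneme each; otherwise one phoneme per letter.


Parsing 'ouan' greedily, digraphs first:
  'o' -> vowel phoneme (phonemes so far: 1)
  'u' -> vowel phoneme (phonemes so far: 2)
  'a' -> vowel phoneme (phonemes so far: 3)
  'n' -> consonant phoneme (phonemes so far: 4)
Total phonemes: 4

4


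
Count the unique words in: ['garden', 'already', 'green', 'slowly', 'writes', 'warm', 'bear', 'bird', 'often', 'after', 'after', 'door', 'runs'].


Listing all tokens and tracking unique types:
  Token 1: 'garden' -> NEW (unique so far: 1)
  Token 2: 'already' -> NEW (unique so far: 2)
  Token 3: 'green' -> NEW (unique so far: 3)
  Token 4: 'slowly' -> NEW (unique so far: 4)
  Token 5: 'writes' -> NEW (unique so far: 5)
  Token 6: 'warm' -> NEW (unique so far: 6)
  Token 7: 'bear' -> NEW (unique so far: 7)
  Token 8: 'bird' -> NEW (unique so far: 8)
  Token 9: 'often' -> NEW (unique so far: 9)
  Token 10: 'after' -> NEW (unique so far: 10)
  Token 11: 'after' -> duplicate (unique so far: 10)
  Token 12: 'door' -> NEW (unique so far: 11)
  Token 13: 'runs' -> NEW (unique so far: 12)
Unique types: ('after', 'already', 'bear', 'bird', 'door', 'garden', 'green', 'often', 'runs', 'slowly', 'warm', 'writes')
Vocabulary size: 12

12


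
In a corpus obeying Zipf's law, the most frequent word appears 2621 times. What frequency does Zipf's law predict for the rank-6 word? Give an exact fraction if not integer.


Zipf's law: freq(rank) = f1 / rank
f1 = 2621, rank = 6
freq = 2621 / 6
GCD(2621, 6) = 1
Simplified: 2621/6

2621/6


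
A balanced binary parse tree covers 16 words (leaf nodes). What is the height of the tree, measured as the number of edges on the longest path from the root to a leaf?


In a balanced binary tree with n leaves the deepest leaf is ceil(log2(n)) edges below the root.
log2(16) = 4.0000
ceil(4.0000) = 4
height (edges) = 4

4


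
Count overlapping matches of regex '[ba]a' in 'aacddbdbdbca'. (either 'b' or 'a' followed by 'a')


Pattern: [ba]a means either 'b' or 'a' followed by 'a'.
Scanning 'aacddbdbdbca' position-by-position:
  Pos 0: window 'aa' -> MATCH
  Pos 1: window 'ac' -> no
  Pos 2: window 'cd' -> no
  Pos 3: window 'dd' -> no
  Pos 4: window 'db' -> no
  Pos 5: window 'bd' -> no
  Pos 6: window 'db' -> no
  Pos 7: window 'bd' -> no
  Pos 8: window 'db' -> no
  Pos 9: window 'bc' -> no
  Pos 10: window 'ca' -> no
  Pos 11: window 'a' -> no
Total matches: 1

1


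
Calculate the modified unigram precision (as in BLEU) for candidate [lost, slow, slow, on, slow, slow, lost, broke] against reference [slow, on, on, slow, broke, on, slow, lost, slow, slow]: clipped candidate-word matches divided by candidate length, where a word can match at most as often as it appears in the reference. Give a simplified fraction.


Reference word counts: {'broke': 1, 'lost': 1, 'on': 3, 'slow': 5}
Checking each candidate word (with clipping):
  'lost' -> in reference (ref count 1, used 1/1) -> match (matches: 1)
  'slow' -> in reference (ref count 5, used 1/5) -> match (matches: 2)
  'slow' -> in reference (ref count 5, used 2/5) -> match (matches: 3)
  'on' -> in reference (ref count 3, used 1/3) -> match (matches: 4)
  'slow' -> in reference (ref count 5, used 3/5) -> match (matches: 5)
  'slow' -> in reference (ref count 5, used 4/5) -> match (matches: 6)
  'lost' -> ref count 1 already used up (1/1) -> clipped, no match (matches: 6)
  'broke' -> in reference (ref count 1, used 1/1) -> match (matches: 7)
Clipped matches: 7, Candidate length: 8
Precision = 7/8

7/8


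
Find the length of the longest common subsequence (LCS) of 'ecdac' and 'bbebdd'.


DP table for LCS of 'ecdac' and 'bbebdd':
       b  b  e  b  d  d
    0  0  0  0  0  0  0
  e 0  0  0  1  1  1  1
  c 0  0  0  1  1  1  1
  d 0  0  0  1  1  2  2
  a 0  0  0  1  1  2  2
  c 0  0  0  1  1  2  2
LCS: 'ed'
LCS length = 2

2


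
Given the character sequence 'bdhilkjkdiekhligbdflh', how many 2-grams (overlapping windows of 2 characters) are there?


String 'bdhilkjkdiekhligbdflh' has length L = 21.
Number of overlapping n-grams = L - n + 1
Substituting: 21 - 2 + 1 = 20

20


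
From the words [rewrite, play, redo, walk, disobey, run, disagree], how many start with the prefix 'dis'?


Checking each word for prefix 'dis':
  'rewrite' -> no (count: 0)
  'play' -> no (count: 0)
  'redo' -> no (count: 0)
  'walk' -> no (count: 0)
  'disobey' -> YES, starts with 'dis' (count: 1)
  'run' -> no (count: 1)
  'disagree' -> YES, starts with 'dis' (count: 2)
Total with prefix 'dis': 2

2


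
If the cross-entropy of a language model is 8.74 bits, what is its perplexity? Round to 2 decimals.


Perplexity formula: PP = 2^H
H = 8.74
PP = 2^8.74
Decompose: 2^8.74 = 2^8 * 2^0.74
2^8 = 256, 2^0.74 ~ 1.6701758
PP ~ 256 * 1.6701758 = 427.5650048
Rounded to 2 decimals: 427.57

427.57


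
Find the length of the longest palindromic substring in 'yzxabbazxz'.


Scanning 'yzxabbazxz' for palindromic substrings.
Substring at positions 3-6: 'abba'.
Check: reverse('abba') = 'abba' -> palindrome confirmed.
Neighbouring characters ('x' / 'z') break symmetry, so it cannot extend further.
No longer palindromic substring exists; longest length = 4

4


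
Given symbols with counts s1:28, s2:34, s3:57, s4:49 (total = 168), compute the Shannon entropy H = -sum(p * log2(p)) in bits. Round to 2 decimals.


Computing entropy H = -sum(p_i * log2(p_i)):
  s1: p = 28/168 = 0.1667, -p*log2(p) = 0.4308
  s2: p = 34/168 = 0.2024, -p*log2(p) = 0.4665
  s3: p = 57/168 = 0.3393, -p*log2(p) = 0.5291
  s4: p = 49/168 = 0.2917, -p*log2(p) = 0.5185
H = sum of terms = 1.9449
Rounded to 2 decimals: 1.94

1.94


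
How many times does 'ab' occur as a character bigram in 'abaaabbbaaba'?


Scanning 'abaaabbbaaba' for bigram 'ab':
  Position 0: 'ab' -> MATCH
  Position 1: 'ba' -> no
  Position 2: 'aa' -> no
  Position 3: 'aa' -> no
  Position 4: 'ab' -> MATCH
  Position 5: 'bb' -> no
  Position 6: 'bb' -> no
  Position 7: 'ba' -> no
  Position 8: 'aa' -> no
  Position 9: 'ab' -> MATCH
  Position 10: 'ba' -> no
Total matches: 3

3


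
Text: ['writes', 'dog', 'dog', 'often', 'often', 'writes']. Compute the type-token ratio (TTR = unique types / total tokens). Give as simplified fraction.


Tokens: 6
Unique types: ('dog', 'often', 'writes') = 3
TTR = 3/6
Simplify: divide both by 3 -> 1/2
TTR = 1/2

1/2


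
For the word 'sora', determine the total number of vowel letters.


Scanning each character of 'sora':
  Position 1: 's' -> consonant (running count: 0)
  Position 2: 'o' -> vowel (running count: 1)
  Position 3: 'r' -> consonant (running count: 1)
  Position 4: 'a' -> vowel (running count: 2)
Total vowels: 2

2
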